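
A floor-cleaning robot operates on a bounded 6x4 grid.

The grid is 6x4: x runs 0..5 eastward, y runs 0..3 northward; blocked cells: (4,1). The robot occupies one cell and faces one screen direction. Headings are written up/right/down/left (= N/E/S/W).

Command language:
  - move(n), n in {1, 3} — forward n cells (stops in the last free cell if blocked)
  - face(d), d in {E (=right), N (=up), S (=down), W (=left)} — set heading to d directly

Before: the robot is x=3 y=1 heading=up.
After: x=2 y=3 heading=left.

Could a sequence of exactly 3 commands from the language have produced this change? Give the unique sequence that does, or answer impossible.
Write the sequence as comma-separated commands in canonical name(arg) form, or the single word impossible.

move(3), face(W), move(1)

key: running move(1) before move(3) would end elsewhere — order is forced
begin: x=3 y=1 heading=up
step 1 (move(3)): x=3 y=3 heading=up
step 2 (face(W)): x=3 y=3 heading=left
step 3 (move(1)): x=2 y=3 heading=left
no other 3-command option fits: unique.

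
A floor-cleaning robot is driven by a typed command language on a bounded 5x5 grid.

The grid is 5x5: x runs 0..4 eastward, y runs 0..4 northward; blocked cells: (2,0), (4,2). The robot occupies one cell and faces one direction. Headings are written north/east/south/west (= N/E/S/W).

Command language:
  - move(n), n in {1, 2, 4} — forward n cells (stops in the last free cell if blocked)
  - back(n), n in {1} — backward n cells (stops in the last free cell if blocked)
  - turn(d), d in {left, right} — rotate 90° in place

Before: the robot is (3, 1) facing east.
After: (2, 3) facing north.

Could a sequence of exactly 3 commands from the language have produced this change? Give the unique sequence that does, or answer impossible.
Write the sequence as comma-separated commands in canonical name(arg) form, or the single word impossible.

key: cell and facing (now N) both changed — the 3 commands mix motion and turning
initial: (3, 1) facing east
[1] after back(1): (2, 1) facing east
[2] after turn(left): (2, 1) facing north
[3] after move(2): (2, 3) facing north
no other 3-command option fits: unique.

back(1), turn(left), move(2)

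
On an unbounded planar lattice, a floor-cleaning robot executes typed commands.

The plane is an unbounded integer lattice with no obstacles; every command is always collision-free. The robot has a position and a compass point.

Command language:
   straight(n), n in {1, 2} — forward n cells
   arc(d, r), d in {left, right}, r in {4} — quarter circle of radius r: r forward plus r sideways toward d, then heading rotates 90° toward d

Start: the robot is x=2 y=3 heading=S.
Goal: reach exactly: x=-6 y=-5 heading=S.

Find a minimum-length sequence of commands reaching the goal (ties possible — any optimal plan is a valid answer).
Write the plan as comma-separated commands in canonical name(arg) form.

start: x=2 y=3 heading=S
step 1 (arc(right, 4)): x=-2 y=-1 heading=W
step 2 (arc(left, 4)): x=-6 y=-5 heading=S
nothing shorter than 2 reaches the goal.

arc(right, 4), arc(left, 4)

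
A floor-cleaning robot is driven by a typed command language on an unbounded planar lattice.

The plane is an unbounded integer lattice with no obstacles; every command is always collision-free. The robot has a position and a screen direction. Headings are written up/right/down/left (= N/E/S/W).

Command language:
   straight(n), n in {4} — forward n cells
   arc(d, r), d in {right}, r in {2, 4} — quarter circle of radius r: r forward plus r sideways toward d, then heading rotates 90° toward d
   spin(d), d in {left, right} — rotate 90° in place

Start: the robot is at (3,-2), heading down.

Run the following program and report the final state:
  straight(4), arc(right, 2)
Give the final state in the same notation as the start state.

begin: at (3,-2), heading down
t=1 straight(4) ⇒ at (3,-6), heading down
t=2 arc(right, 2) ⇒ at (1,-8), heading left

at (1,-8), heading left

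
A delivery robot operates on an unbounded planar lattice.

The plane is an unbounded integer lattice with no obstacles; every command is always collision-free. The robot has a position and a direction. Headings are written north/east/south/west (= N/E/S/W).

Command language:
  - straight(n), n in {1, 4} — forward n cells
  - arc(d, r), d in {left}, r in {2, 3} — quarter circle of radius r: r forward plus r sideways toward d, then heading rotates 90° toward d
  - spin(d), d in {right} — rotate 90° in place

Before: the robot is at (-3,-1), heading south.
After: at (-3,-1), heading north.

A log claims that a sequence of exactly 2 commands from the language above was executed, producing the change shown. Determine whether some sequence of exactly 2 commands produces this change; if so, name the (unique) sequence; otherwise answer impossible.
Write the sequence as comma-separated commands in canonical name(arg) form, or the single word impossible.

key: parked at (-3,-1) the whole time — nothing moves the robot
begin: at (-3,-1), heading south
t=1 spin(right) ⇒ at (-3,-1), heading west
t=2 spin(right) ⇒ at (-3,-1), heading north
no other 2-command option fits: unique.

spin(right), spin(right)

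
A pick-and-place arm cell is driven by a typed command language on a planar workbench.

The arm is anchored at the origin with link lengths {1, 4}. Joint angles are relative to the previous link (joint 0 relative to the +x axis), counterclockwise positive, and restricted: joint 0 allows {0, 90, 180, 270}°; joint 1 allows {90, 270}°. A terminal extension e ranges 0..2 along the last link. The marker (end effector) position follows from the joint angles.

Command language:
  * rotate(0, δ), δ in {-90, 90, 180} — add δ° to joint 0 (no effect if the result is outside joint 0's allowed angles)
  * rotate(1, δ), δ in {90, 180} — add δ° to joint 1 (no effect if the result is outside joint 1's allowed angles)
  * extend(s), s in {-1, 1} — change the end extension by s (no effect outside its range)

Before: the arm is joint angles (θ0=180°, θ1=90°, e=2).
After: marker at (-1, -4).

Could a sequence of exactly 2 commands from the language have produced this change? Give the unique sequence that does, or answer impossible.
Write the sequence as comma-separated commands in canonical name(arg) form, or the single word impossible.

from: joint angles (θ0=180°, θ1=90°, e=2)
1. extend(-1) → joint angles (θ0=180°, θ1=90°, e=1)
2. extend(-1) → joint angles (θ0=180°, θ1=90°, e=0)
no rival 2-sequence matches.

extend(-1), extend(-1)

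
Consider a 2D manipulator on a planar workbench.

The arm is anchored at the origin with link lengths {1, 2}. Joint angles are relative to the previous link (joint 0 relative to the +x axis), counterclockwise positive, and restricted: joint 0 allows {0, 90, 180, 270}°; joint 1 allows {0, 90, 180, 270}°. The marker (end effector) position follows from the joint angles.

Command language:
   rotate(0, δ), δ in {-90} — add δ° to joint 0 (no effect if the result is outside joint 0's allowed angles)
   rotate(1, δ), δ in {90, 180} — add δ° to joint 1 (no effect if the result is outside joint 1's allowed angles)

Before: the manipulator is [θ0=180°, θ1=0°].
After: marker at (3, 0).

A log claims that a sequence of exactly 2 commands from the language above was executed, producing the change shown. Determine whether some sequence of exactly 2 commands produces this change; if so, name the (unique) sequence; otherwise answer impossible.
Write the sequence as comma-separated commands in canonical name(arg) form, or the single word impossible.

initial: [θ0=180°, θ1=0°]
[1] after rotate(0, -90): [θ0=90°, θ1=0°]
[2] after rotate(0, -90): [θ0=0°, θ1=0°]
all 9 alternatives checked — unique.

rotate(0, -90), rotate(0, -90)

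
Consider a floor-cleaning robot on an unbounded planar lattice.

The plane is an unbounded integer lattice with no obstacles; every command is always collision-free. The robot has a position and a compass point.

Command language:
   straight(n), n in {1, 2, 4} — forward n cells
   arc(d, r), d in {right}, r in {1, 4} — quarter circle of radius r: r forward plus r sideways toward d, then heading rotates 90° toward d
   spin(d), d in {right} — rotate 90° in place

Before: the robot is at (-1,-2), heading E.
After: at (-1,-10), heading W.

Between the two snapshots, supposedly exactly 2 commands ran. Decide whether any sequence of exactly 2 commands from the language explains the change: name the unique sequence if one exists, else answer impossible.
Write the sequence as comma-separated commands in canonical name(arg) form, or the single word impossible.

key: position moved to (-1,-10) AND the heading swung to W — translation plus rotation needed
start: at (-1,-2), heading E
[1] after arc(right, 4): at (3,-6), heading S
[2] after arc(right, 4): at (-1,-10), heading W
no other 2-command option fits: unique.

arc(right, 4), arc(right, 4)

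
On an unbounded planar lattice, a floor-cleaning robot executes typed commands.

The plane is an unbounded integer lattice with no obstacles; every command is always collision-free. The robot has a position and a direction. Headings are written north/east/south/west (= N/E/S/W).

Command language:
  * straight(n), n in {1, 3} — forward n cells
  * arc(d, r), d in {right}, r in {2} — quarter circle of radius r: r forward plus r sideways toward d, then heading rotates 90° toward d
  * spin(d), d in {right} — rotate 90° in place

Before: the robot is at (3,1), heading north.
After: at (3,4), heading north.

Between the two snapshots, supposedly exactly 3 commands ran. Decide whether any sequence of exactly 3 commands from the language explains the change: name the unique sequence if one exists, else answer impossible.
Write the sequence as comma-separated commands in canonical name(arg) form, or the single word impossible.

straight(1), straight(1), straight(1)

key: heading stays N — no command in the sequence turns
start: at (3,1), heading north
t=1 straight(1) ⇒ at (3,2), heading north
t=2 straight(1) ⇒ at (3,3), heading north
t=3 straight(1) ⇒ at (3,4), heading north
no rival 3-sequence matches.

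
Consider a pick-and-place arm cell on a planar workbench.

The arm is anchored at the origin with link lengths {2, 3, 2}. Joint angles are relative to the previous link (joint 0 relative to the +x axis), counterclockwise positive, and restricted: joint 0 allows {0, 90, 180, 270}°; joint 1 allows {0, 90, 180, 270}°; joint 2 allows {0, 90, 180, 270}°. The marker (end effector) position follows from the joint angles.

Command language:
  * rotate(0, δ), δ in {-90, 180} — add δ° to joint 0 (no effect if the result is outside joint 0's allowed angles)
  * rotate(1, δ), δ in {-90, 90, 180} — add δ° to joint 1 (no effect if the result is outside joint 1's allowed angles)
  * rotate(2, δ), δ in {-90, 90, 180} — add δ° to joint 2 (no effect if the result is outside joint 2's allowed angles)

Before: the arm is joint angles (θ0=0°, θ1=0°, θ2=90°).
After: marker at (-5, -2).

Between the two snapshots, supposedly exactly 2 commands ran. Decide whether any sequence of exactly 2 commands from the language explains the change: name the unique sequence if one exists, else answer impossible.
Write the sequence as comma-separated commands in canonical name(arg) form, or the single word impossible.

start: joint angles (θ0=0°, θ1=0°, θ2=90°)
step 1 (rotate(0, -90)): joint angles (θ0=270°, θ1=0°, θ2=90°)
step 2 (rotate(0, -90)): joint angles (θ0=180°, θ1=0°, θ2=90°)
all 64 alternatives checked — unique.

rotate(0, -90), rotate(0, -90)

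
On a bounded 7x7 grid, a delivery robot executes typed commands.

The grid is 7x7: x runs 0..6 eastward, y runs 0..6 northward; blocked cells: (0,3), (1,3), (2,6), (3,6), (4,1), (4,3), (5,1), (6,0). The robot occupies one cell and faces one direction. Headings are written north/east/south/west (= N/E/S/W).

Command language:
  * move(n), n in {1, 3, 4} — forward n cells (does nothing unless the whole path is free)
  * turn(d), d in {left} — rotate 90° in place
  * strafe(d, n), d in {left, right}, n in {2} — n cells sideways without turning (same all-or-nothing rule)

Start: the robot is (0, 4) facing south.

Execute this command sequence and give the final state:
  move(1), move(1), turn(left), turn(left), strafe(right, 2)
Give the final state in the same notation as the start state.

from: (0, 4) facing south
step 1 (move(1)): (0, 4) facing south
step 2 (move(1)): (0, 4) facing south
step 3 (turn(left)): (0, 4) facing east
step 4 (turn(left)): (0, 4) facing north
step 5 (strafe(right, 2)): (2, 4) facing north

(2, 4) facing north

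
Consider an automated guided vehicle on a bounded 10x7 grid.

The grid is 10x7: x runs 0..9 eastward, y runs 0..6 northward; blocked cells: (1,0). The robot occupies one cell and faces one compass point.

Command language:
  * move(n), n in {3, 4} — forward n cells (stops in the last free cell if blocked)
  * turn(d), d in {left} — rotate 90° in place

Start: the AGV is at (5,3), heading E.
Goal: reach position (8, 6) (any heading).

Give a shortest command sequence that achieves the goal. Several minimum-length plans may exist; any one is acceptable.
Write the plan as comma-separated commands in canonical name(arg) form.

move(3), turn(left), move(4)

start: at (5,3), heading E
step 1 (move(3)): at (8,3), heading E
step 2 (turn(left)): at (8,3), heading N
step 3 (move(4)): at (8,6), heading N
shorter routes all fall short; 3 is best.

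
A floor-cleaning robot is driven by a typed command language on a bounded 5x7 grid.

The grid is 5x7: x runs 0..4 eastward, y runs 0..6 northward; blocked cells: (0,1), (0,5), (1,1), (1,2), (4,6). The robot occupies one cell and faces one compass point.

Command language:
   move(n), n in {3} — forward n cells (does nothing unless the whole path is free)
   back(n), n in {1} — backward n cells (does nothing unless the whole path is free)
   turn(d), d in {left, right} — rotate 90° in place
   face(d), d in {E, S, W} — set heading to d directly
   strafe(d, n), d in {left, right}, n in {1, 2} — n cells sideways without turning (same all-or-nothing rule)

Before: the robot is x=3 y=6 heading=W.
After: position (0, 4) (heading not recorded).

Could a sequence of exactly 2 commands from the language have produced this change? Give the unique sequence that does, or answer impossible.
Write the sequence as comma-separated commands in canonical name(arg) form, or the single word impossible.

strafe(left, 2), move(3)

key: running move(3) before strafe(left, 2) would end elsewhere — order is forced
begin: x=3 y=6 heading=W
[1] after strafe(left, 2): x=3 y=4 heading=W
[2] after move(3): x=0 y=4 heading=W
no other 2-command option fits: unique.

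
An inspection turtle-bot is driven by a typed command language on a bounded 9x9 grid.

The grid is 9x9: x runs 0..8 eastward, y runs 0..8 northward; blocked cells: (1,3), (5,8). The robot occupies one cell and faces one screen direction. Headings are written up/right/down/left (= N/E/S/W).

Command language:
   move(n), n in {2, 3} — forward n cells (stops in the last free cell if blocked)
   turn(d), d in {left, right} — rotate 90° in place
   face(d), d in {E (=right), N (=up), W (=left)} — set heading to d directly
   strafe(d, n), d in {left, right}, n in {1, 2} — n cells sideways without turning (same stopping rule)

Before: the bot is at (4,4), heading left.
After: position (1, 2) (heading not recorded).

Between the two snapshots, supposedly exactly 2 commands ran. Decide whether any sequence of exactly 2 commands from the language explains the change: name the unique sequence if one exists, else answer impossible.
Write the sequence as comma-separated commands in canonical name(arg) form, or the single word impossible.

key: order matters: swapping strafe(left, 2) and move(3) lands elsewhere
t0: at (4,4), heading left
t=1 strafe(left, 2) ⇒ at (4,2), heading left
t=2 move(3) ⇒ at (1,2), heading left
uniquely the one of 121 2-step routes that fits.

strafe(left, 2), move(3)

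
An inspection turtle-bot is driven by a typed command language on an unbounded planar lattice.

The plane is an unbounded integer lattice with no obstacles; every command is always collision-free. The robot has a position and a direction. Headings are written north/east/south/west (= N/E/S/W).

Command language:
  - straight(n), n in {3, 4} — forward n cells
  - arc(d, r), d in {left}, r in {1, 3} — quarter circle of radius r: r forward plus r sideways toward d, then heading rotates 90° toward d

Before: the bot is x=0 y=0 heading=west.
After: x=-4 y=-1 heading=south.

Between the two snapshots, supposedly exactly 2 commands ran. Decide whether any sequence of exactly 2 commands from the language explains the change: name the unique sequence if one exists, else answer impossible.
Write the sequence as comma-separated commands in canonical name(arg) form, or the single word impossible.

key: cell and facing (now S) both changed — the 2 commands mix motion and turning
from: x=0 y=0 heading=west
step 1 (straight(3)): x=-3 y=0 heading=west
step 2 (arc(left, 1)): x=-4 y=-1 heading=south
all 16 alternatives checked — unique.

straight(3), arc(left, 1)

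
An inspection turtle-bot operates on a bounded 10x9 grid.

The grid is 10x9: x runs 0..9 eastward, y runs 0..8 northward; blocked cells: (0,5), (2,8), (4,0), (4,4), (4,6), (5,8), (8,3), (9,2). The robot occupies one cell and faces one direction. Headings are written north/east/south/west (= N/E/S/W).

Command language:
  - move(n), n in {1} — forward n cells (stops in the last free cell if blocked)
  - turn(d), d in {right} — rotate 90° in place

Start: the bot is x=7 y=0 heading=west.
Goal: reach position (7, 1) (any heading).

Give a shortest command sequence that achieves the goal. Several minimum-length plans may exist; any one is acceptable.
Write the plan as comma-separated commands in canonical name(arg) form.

turn(right), move(1)

t0: x=7 y=0 heading=west
step 1 (turn(right)): x=7 y=0 heading=north
step 2 (move(1)): x=7 y=1 heading=north
minimal: 2 command(s), checked below 2.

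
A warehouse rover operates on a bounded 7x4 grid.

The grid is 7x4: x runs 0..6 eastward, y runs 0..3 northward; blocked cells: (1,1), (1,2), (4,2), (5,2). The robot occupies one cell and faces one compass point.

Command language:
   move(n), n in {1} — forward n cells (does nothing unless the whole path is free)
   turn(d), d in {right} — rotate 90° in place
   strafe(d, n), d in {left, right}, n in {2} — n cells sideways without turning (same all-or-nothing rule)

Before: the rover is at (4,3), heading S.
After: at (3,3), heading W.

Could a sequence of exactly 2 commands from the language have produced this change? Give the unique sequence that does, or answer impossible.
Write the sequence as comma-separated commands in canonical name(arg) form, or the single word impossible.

turn(right), move(1)

key: position moved to (3,3) AND the heading swung to W — translation plus rotation needed
t0: at (4,3), heading S
t=1 turn(right) ⇒ at (4,3), heading W
t=2 move(1) ⇒ at (3,3), heading W
uniquely the one of 16 2-step routes that fits.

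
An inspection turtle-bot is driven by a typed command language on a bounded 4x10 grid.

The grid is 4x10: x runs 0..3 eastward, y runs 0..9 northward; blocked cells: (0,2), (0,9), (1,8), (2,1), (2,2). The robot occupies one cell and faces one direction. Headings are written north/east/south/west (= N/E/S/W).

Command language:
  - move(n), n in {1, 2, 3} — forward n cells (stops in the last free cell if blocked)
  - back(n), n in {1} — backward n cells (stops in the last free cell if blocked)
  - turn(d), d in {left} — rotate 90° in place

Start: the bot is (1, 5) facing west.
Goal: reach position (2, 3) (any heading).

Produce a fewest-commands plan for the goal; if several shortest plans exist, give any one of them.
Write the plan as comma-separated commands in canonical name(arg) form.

back(1), turn(left), move(3)

start: (1, 5) facing west
t=1 back(1) ⇒ (2, 5) facing west
t=2 turn(left) ⇒ (2, 5) facing south
t=3 move(3) ⇒ (2, 3) facing south
nothing shorter than 3 reaches the goal.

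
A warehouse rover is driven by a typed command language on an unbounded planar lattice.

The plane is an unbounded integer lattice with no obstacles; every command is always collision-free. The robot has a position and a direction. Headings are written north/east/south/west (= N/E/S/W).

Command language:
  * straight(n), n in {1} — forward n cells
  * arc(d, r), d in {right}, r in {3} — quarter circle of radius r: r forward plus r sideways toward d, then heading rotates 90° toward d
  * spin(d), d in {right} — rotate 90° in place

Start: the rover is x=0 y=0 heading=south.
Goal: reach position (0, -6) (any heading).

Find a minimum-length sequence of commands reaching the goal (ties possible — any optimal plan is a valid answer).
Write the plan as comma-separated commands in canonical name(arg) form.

begin: x=0 y=0 heading=south
t=1 arc(right, 3) ⇒ x=-3 y=-3 heading=west
t=2 spin(right) ⇒ x=-3 y=-3 heading=north
t=3 spin(right) ⇒ x=-3 y=-3 heading=east
t=4 arc(right, 3) ⇒ x=0 y=-6 heading=south
minimal: 4 command(s), checked below 4.

arc(right, 3), spin(right), spin(right), arc(right, 3)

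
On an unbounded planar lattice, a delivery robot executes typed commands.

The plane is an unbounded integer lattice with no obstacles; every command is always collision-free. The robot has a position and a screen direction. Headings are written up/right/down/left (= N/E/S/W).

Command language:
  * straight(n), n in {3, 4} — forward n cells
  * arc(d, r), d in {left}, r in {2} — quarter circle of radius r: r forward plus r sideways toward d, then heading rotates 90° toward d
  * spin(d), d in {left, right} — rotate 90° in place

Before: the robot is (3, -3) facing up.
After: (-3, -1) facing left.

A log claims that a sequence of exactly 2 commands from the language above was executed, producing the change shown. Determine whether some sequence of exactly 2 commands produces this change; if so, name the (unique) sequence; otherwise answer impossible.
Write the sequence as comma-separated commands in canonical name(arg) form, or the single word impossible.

key: order matters: swapping arc(left, 2) and straight(4) lands elsewhere
initial: (3, -3) facing up
t=1 arc(left, 2) ⇒ (1, -1) facing left
t=2 straight(4) ⇒ (-3, -1) facing left
all 25 alternatives checked — unique.

arc(left, 2), straight(4)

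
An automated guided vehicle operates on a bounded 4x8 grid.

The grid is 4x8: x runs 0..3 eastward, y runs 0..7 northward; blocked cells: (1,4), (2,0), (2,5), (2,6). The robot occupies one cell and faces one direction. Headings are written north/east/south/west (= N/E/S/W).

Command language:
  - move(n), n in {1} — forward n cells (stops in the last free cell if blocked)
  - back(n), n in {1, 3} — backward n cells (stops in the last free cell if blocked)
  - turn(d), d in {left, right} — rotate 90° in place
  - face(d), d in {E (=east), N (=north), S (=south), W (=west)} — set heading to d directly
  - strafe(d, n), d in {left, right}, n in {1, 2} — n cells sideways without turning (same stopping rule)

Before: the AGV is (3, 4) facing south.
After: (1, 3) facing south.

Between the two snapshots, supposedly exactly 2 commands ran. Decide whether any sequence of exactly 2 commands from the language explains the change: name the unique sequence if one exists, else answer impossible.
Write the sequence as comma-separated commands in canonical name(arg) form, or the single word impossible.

move(1), strafe(right, 2)

key: order matters: swapping move(1) and strafe(right, 2) lands elsewhere
initial: (3, 4) facing south
step 1 (move(1)): (3, 3) facing south
step 2 (strafe(right, 2)): (1, 3) facing south
no rival 2-sequence matches.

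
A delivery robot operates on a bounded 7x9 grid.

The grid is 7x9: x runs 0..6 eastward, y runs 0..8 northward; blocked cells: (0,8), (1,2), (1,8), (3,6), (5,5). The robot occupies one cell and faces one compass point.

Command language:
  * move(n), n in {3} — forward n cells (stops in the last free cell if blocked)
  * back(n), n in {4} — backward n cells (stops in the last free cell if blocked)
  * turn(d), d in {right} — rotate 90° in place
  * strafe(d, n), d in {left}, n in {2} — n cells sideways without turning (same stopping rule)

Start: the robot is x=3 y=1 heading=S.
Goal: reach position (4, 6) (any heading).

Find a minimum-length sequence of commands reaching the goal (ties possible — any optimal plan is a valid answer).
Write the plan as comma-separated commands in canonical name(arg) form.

initial: x=3 y=1 heading=S
1. back(4) → x=3 y=5 heading=S
2. strafe(left, 2) → x=4 y=5 heading=S
3. move(3) → x=4 y=2 heading=S
4. back(4) → x=4 y=6 heading=S
nothing shorter than 4 reaches the goal.

back(4), strafe(left, 2), move(3), back(4)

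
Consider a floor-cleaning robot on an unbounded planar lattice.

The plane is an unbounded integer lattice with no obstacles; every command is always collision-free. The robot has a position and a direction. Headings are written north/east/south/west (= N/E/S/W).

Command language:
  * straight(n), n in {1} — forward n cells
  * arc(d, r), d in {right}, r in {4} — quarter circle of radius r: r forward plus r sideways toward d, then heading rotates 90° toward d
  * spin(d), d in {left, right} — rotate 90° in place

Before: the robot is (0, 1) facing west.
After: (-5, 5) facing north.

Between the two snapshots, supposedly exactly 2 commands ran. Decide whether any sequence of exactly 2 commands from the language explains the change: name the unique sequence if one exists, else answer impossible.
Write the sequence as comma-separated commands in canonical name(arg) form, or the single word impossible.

key: position moved to (-5,5) AND the heading swung to N — translation plus rotation needed
initial: (0, 1) facing west
step 1 (straight(1)): (-1, 1) facing west
step 2 (arc(right, 4)): (-5, 5) facing north
all 16 alternatives checked — unique.

straight(1), arc(right, 4)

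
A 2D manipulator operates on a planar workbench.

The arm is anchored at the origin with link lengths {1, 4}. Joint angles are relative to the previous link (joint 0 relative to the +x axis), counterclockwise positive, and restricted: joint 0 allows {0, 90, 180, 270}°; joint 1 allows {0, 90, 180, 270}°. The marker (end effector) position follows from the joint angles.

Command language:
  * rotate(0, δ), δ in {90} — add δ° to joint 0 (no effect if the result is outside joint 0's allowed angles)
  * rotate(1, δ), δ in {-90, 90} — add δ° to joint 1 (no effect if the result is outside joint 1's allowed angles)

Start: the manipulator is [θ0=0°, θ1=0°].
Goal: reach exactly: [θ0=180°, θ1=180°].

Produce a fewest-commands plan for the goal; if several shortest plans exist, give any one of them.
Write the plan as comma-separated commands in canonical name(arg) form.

rotate(0, 90), rotate(0, 90), rotate(1, 90), rotate(1, 90)

from: [θ0=0°, θ1=0°]
step 1 (rotate(0, 90)): [θ0=90°, θ1=0°]
step 2 (rotate(0, 90)): [θ0=180°, θ1=0°]
step 3 (rotate(1, 90)): [θ0=180°, θ1=90°]
step 4 (rotate(1, 90)): [θ0=180°, θ1=180°]
shorter routes all fall short; 4 is best.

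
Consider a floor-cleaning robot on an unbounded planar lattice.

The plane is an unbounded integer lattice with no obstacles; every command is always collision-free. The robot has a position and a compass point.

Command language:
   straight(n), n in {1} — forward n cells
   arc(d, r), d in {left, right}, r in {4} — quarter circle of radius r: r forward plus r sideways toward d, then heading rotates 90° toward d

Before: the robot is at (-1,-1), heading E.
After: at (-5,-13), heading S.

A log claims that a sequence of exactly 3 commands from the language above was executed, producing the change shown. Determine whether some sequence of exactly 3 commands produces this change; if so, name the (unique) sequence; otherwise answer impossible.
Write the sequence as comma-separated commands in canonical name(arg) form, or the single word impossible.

key: order matters: swapping arc(right, 4) and arc(left, 4) lands elsewhere
initial: at (-1,-1), heading E
[1] after arc(right, 4): at (3,-5), heading S
[2] after arc(right, 4): at (-1,-9), heading W
[3] after arc(left, 4): at (-5,-13), heading S
uniquely the one of 27 3-step routes that fits.

arc(right, 4), arc(right, 4), arc(left, 4)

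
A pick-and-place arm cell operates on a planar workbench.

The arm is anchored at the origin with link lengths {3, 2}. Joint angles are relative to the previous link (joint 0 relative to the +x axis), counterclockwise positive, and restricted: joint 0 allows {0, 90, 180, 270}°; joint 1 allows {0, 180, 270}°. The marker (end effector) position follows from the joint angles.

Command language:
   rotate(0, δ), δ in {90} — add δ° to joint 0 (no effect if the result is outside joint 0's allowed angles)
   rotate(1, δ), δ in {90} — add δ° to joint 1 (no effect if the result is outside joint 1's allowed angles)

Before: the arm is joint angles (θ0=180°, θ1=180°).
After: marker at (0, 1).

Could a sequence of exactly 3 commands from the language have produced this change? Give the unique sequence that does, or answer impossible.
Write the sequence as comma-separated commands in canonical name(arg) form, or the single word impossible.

rotate(0, 90), rotate(0, 90), rotate(0, 90)

begin: joint angles (θ0=180°, θ1=180°)
1. rotate(0, 90) → joint angles (θ0=270°, θ1=180°)
2. rotate(0, 90) → joint angles (θ0=0°, θ1=180°)
3. rotate(0, 90) → joint angles (θ0=90°, θ1=180°)
all 8 alternatives checked — unique.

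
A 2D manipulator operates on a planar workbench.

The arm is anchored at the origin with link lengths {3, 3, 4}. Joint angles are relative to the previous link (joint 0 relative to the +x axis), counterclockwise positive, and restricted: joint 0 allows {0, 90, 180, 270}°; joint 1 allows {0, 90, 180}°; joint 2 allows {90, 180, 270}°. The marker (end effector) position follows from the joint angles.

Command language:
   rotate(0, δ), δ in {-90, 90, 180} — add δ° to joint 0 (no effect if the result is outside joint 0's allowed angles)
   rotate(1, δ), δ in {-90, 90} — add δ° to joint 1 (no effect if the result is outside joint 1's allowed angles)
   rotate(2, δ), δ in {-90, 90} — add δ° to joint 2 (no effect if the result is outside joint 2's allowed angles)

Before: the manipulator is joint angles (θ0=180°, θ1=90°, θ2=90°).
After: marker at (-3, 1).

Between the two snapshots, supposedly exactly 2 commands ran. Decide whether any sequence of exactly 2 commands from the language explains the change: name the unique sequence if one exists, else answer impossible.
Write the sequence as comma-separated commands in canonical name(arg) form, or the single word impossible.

rotate(2, -90), rotate(2, 90)

key: running rotate(2, 90) before rotate(2, -90) would end elsewhere — order is forced
initial: joint angles (θ0=180°, θ1=90°, θ2=90°)
step 1 (rotate(2, -90)): joint angles (θ0=180°, θ1=90°, θ2=90°)
step 2 (rotate(2, 90)): joint angles (θ0=180°, θ1=90°, θ2=180°)
no other 2-command option fits: unique.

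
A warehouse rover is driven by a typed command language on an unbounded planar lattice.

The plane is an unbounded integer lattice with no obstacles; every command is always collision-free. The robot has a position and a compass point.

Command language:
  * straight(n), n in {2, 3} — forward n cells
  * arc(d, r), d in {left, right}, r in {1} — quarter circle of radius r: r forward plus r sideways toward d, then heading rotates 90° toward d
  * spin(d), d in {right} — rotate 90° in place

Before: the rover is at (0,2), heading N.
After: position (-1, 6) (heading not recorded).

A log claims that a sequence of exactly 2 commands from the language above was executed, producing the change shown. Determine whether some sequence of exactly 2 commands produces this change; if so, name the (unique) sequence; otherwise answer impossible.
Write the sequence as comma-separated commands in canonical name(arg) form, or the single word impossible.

key: order matters: swapping straight(3) and arc(left, 1) lands elsewhere
initial: at (0,2), heading N
t=1 straight(3) ⇒ at (0,5), heading N
t=2 arc(left, 1) ⇒ at (-1,6), heading W
no other 2-command option fits: unique.

straight(3), arc(left, 1)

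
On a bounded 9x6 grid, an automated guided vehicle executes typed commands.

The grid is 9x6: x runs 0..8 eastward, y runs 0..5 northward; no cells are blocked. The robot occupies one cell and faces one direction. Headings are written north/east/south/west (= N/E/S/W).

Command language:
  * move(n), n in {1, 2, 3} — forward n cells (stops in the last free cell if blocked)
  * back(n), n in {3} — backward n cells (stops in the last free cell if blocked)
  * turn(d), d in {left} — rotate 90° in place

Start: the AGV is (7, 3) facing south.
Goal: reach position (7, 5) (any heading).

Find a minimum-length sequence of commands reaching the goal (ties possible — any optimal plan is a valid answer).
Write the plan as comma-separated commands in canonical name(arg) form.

t0: (7, 3) facing south
[1] after back(3): (7, 5) facing south
nothing shorter than 1 reaches the goal.

back(3)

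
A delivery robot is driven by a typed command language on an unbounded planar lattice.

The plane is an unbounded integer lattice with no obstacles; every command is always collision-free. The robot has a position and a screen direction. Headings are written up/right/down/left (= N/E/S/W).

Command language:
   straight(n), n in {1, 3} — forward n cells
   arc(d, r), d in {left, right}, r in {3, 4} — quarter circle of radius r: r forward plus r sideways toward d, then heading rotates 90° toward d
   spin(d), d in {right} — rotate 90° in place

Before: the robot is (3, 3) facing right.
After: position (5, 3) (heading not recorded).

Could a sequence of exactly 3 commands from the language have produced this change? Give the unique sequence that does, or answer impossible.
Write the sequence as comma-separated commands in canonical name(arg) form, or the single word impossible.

key: running spin(right) before straight(1) would end elsewhere — order is forced
start: (3, 3) facing right
t=1 straight(1) ⇒ (4, 3) facing right
t=2 straight(1) ⇒ (5, 3) facing right
t=3 spin(right) ⇒ (5, 3) facing down
all 343 alternatives checked — unique.

straight(1), straight(1), spin(right)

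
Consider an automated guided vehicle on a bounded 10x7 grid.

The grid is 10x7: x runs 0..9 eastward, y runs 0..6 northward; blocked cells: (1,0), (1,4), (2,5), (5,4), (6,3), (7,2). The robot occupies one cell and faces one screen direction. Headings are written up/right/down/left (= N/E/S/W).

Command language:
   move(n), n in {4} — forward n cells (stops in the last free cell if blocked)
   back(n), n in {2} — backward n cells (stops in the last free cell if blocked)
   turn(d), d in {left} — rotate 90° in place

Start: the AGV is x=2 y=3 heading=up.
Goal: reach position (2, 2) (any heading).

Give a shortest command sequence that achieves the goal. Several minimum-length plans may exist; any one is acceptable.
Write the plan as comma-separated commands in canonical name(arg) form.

initial: x=2 y=3 heading=up
1. move(4) → x=2 y=4 heading=up
2. back(2) → x=2 y=2 heading=up
minimal: 2 command(s), checked below 2.

move(4), back(2)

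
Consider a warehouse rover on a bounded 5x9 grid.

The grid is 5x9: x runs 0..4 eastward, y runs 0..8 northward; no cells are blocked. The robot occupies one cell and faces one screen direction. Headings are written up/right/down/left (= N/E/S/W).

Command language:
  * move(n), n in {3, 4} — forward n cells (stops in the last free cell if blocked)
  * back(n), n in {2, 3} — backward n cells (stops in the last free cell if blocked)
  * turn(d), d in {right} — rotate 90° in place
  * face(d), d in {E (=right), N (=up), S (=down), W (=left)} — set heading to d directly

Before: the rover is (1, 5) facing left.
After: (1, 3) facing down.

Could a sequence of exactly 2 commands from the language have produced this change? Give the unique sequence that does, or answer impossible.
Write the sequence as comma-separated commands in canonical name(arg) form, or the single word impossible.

impossible

checked all 2-command options: none fits.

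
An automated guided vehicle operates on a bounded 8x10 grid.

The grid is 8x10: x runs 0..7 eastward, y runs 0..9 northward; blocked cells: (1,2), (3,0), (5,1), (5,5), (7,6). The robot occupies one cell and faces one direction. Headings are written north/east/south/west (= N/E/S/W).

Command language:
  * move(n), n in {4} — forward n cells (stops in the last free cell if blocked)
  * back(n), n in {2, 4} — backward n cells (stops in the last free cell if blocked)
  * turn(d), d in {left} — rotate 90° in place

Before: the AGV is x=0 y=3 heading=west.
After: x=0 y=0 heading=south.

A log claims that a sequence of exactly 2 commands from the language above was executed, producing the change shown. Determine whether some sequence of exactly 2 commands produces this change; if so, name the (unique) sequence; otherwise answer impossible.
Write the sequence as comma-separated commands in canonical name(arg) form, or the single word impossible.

turn(left), move(4)

key: cell and facing (now S) both changed — the 2 commands mix motion and turning
start: x=0 y=3 heading=west
t=1 turn(left) ⇒ x=0 y=3 heading=south
t=2 move(4) ⇒ x=0 y=0 heading=south
uniquely the one of 16 2-step routes that fits.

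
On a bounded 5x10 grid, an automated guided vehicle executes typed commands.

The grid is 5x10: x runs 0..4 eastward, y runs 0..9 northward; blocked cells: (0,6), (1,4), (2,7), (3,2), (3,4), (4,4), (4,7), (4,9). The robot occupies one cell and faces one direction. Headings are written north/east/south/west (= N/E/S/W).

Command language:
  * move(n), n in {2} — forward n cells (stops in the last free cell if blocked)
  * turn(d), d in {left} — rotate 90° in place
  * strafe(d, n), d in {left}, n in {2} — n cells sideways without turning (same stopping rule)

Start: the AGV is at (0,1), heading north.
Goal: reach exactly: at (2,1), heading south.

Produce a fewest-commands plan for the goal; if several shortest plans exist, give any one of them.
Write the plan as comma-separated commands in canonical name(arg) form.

turn(left), turn(left), strafe(left, 2)

from: at (0,1), heading north
[1] after turn(left): at (0,1), heading west
[2] after turn(left): at (0,1), heading south
[3] after strafe(left, 2): at (2,1), heading south
minimal: 3 command(s), checked below 3.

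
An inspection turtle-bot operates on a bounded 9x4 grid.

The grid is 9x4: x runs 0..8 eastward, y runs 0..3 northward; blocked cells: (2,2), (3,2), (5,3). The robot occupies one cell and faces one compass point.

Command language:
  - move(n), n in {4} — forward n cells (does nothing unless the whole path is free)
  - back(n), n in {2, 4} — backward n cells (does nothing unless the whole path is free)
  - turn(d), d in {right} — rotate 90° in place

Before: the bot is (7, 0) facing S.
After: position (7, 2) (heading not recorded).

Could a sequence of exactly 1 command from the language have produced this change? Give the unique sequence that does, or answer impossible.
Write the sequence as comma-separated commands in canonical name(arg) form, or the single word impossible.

back(2)

t0: (7, 0) facing S
t=1 back(2) ⇒ (7, 2) facing S
no other 1-command option fits: unique.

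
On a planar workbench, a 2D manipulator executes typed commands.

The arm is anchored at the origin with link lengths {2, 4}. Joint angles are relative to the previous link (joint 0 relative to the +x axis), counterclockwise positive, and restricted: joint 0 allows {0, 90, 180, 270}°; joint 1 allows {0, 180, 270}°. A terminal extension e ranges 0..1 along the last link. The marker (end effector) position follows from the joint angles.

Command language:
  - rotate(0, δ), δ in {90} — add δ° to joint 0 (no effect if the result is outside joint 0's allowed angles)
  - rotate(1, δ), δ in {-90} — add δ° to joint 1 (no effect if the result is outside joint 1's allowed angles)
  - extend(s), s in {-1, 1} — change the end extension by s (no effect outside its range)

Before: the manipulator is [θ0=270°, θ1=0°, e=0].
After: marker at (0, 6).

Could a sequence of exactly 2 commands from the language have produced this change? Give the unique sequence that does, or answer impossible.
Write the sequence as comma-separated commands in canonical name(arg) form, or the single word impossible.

begin: [θ0=270°, θ1=0°, e=0]
[1] after rotate(0, 90): [θ0=0°, θ1=0°, e=0]
[2] after rotate(0, 90): [θ0=90°, θ1=0°, e=0]
no rival 2-sequence matches.

rotate(0, 90), rotate(0, 90)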